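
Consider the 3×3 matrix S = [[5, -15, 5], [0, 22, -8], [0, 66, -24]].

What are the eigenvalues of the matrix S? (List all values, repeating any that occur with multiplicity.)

The characteristic polynomial is p(μ) = det(μI - S).
Cofactor expansion gives p(μ) = μ^3 - 3μ^2 - 10μ.
Try μ = -2: p(-2) = 0, so -2 is a root.
Factor out (μ + 2): p(μ) = (μ + 2)·(μ^2 - 5μ).
The quadratic factors as μ·(μ - 5).
Eigenvalues: -2, 0, 5.

-2, 0, 5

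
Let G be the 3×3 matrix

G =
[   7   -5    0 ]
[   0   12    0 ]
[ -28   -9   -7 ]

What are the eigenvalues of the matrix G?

The characteristic polynomial is p(μ) = det(μI - G).
Cofactor expansion gives p(μ) = μ^3 - 12μ^2 - 49μ + 588.
Try μ = -7: p(-7) = 0, so -7 is a root.
Dividing by (μ + 7) leaves μ^2 - 19μ + 84.
The quadratic factors as (μ - 7)·(μ - 12).
Eigenvalues: -7, 7, 12.

-7, 7, 12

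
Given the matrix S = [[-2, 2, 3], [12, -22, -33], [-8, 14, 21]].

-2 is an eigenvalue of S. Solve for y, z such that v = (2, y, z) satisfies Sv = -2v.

-12, 8

We need (S + 2I)v = 0.
S + 2I = [[0, 2, 3], [12, -20, -33], [-8, 14, 23]].
Row 1: (0)·2 + (2)·y + (3)·z = 0
Row 2: (12)·2 + (-20)·y + (-33)·z = 0
Row 3: (-8)·2 + (14)·y + (23)·z = 0
Solving gives y = -12, z = 8.
Check: S·(2, -12, 8) = (-4, 24, -16) = -2·(2, -12, 8).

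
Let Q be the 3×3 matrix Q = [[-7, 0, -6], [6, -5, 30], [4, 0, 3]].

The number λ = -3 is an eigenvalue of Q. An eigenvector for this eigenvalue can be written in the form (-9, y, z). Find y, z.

63, 6

We need (Q + 3I)v = 0.
Q + 3I = [[-4, 0, -6], [6, -2, 30], [4, 0, 6]].
Row 1: (-4)·-9 + (0)·y + (-6)·z = 0
Row 2: (6)·-9 + (-2)·y + (30)·z = 0
Row 3: (4)·-9 + (0)·y + (6)·z = 0
Solving gives y = 63, z = 6.
Check: Q·(-9, 63, 6) = (27, -189, -18) = -3·(-9, 63, 6).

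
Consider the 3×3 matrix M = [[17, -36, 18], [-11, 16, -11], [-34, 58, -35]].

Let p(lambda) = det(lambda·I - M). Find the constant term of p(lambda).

-30

p(lambda) = lambda^3 + 2·lambda^2 - 29·lambda - 30.
The constant term is -30.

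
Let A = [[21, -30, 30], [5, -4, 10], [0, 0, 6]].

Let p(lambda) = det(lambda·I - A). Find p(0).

p(0) = det(0·I − A) = det(−A) = (−1)^3·det(A).
det(A) = 396, so p(0) = -396.

-396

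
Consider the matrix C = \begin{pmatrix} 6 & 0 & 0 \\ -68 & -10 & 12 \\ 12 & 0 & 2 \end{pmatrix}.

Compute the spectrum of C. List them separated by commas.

-10, 2, 6

Compute the characteristic polynomial p(r) = det(rI - C).
Expanding along the first row, p(r) = r^3 + 2r^2 - 68r + 120.
Since p(2) = 0, r = 2 is a root.
Factor out (r - 2): p(r) = (r - 2)·(r^2 + 4r - 60).
The quadratic factors as (r + 10)·(r - 6).
Eigenvalues: -10, 2, 6.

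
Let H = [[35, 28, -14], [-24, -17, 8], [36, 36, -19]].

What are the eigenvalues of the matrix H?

The characteristic polynomial is p(λ) = det(λI - H).
Expanding the 3×3 determinant: p(λ) = λ^3 + λ^2 - 49λ - 49.
Rational-root test: λ = -1 gives p(-1) = 0.
Factor out (λ + 1): p(λ) = (λ + 1)·(λ^2 - 49).
The quadratic factors as (λ + 7)·(λ - 7).
Eigenvalues: -7, -1, 7.

-7, -1, 7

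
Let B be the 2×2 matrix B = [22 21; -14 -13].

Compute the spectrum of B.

1, 8

det(B - rI) = (22 - r)(-13 - r) - (21)·(-14) = r^2 - 9r + 8.
This factors as (r - 1)·(r - 8) = 0.
Eigenvalues: 1, 8.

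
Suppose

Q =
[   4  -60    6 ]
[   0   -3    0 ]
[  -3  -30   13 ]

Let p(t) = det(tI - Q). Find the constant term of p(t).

210

p(t) = t^3 - 14t^2 + 19t + 210.
The constant term is 210.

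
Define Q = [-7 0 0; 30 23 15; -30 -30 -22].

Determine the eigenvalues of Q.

Set up det(tI - Q) = 0.
Cofactor expansion gives p(t) = t^3 + 6t^2 - 63t - 392.
Rational-root test: t = -7 gives p(-7) = 0.
Factor out (t + 7): p(t) = (t + 7)·(t^2 - t - 56).
The quadratic factors as (t + 7)·(t - 8).
Eigenvalues: -7, -7, 8.

-7, -7, 8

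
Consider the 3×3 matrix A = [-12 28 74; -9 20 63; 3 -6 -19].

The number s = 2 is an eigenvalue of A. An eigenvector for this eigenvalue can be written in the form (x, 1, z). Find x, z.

We need (A - 2I)v = 0.
A - 2I = [[-14, 28, 74], [-9, 18, 63], [3, -6, -21]].
Row 1: (-14)·x + (28)·1 + (74)·z = 0
Row 2: (-9)·x + (18)·1 + (63)·z = 0
Row 3: (3)·x + (-6)·1 + (-21)·z = 0
Solving gives x = 2, z = 0.
Check: A·(2, 1, 0) = (4, 2, 0) = 2·(2, 1, 0).

2, 0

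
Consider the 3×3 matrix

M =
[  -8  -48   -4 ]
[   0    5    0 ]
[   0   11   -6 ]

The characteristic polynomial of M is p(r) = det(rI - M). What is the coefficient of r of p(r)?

p(r) = r^3 + 9r^2 - 22r - 240.
The coefficient of r is -22.

-22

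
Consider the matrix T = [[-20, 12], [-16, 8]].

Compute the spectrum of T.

-8, -4

det(T - tI) = (-20 - t)(8 - t) - (12)·(-16) = t^2 + 12t + 32.
This factors as (t + 8)·(t + 4) = 0.
Eigenvalues: -8, -4.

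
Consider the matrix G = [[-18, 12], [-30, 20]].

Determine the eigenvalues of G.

det(G - rI) = (-18 - r)(20 - r) - (12)·(-30) = r^2 - 2r.
This factors as r·(r - 2) = 0.
Eigenvalues: 0, 2.

0, 2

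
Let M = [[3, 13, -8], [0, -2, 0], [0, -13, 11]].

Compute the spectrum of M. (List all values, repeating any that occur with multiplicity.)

Compute the characteristic polynomial p(μ) = det(μI - M).
Cofactor expansion gives p(μ) = μ^3 - 12μ^2 + 5μ + 66.
Since p(-2) = 0, μ = -2 is a root.
Factor out (μ + 2): p(μ) = (μ + 2)·(μ^2 - 14μ + 33).
The quadratic factors as (μ - 3)·(μ - 11).
Eigenvalues: -2, 3, 11.

-2, 3, 11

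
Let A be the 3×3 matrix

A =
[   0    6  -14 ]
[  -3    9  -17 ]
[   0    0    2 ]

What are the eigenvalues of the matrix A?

2, 3, 6

The characteristic polynomial is p(μ) = det(μI - A).
Cofactor expansion gives p(μ) = μ^3 - 11μ^2 + 36μ - 36.
Try μ = 2: p(2) = 0, so 2 is a root.
Dividing by (μ - 2) leaves μ^2 - 9μ + 18.
The quadratic factors as (μ - 3)·(μ - 6).
Eigenvalues: 2, 3, 6.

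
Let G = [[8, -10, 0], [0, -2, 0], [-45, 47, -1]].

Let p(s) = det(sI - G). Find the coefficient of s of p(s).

p(s) = s^3 - 5s^2 - 22s - 16.
The coefficient of s is -22.

-22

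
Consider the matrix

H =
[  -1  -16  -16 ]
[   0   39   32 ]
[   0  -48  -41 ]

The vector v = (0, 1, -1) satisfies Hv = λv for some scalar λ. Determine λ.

7

Compute Hv: H·(0, 1, -1) = (0, 7, -7).
Since Hv = λv, compare component 2: 7 = λ·1, so λ = 7.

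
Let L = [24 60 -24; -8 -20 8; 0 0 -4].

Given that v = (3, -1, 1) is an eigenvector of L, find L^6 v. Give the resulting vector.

(12288, -4096, 4096)

First find the eigenvalue: Lv = (-12, 4, -4) = -4·(3, -1, 1), so λ = -4.
Then L^6 v = λ^6·v = (-4)^6·(3, -1, 1) = 4096·(3, -1, 1) = (12288, -4096, 4096).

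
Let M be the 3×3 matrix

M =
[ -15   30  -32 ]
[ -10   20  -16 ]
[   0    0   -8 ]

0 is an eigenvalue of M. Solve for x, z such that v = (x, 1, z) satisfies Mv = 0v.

We need (M)v = 0.
M = [[-15, 30, -32], [-10, 20, -16], [0, 0, -8]].
Row 1: (-15)·x + (30)·1 + (-32)·z = 0
Row 2: (-10)·x + (20)·1 + (-16)·z = 0
Row 3: (0)·x + (0)·1 + (-8)·z = 0
Solving gives x = 2, z = 0.
Check: M·(2, 1, 0) = (0, 0, 0) = 0·(2, 1, 0).

2, 0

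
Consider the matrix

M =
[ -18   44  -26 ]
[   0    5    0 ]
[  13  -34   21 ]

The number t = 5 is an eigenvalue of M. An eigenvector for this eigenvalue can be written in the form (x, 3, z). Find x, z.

We need (M - 5I)v = 0.
M - 5I = [[-23, 44, -26], [0, 0, 0], [13, -34, 16]].
Row 1: (-23)·x + (44)·3 + (-26)·z = 0
Row 2: (0)·x + (0)·3 + (0)·z = 0
Row 3: (13)·x + (-34)·3 + (16)·z = 0
Solving gives x = -18, z = 21.
Check: M·(-18, 3, 21) = (-90, 15, 105) = 5·(-18, 3, 21).

-18, 21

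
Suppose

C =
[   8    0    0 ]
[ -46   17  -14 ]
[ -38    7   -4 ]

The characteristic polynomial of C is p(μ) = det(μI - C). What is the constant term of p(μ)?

-240

p(μ) = μ^3 - 21μ^2 + 134μ - 240.
The constant term is -240.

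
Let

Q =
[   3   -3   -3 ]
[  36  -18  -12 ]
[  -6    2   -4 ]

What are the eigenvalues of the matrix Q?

Set up det(rI - Q) = 0.
Expanding the 3×3 determinant: p(r) = r^3 + 19r^2 + 120r + 252.
Try r = -6: p(-6) = 0, so -6 is a root.
Dividing by (r + 6) leaves r^2 + 13r + 42.
The quadratic factors as (r + 7)·(r + 6).
Eigenvalues: -7, -6, -6.

-7, -6, -6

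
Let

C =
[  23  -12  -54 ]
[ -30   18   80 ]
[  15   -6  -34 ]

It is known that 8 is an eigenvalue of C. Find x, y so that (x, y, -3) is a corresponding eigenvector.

We need (C - 8I)v = 0.
C - 8I = [[15, -12, -54], [-30, 10, 80], [15, -6, -42]].
Row 1: (15)·x + (-12)·y + (-54)·-3 = 0
Row 2: (-30)·x + (10)·y + (80)·-3 = 0
Row 3: (15)·x + (-6)·y + (-42)·-3 = 0
Solving gives x = -6, y = 6.
Check: C·(-6, 6, -3) = (-48, 48, -24) = 8·(-6, 6, -3).

-6, 6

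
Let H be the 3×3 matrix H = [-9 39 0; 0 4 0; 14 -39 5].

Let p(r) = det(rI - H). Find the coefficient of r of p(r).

p(r) = r^3 - 61r + 180.
The coefficient of r is -61.

-61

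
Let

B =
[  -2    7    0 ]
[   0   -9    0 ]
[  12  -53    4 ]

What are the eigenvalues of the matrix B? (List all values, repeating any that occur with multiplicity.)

-9, -2, 4

Set up det(λI - B) = 0.
Expanding the 3×3 determinant: p(λ) = λ^3 + 7λ^2 - 26λ - 72.
Try λ = 4: p(4) = 0, so 4 is a root.
Dividing by (λ - 4) leaves λ^2 + 11λ + 18.
The quadratic factors as (λ + 9)·(λ + 2).
Eigenvalues: -9, -2, 4.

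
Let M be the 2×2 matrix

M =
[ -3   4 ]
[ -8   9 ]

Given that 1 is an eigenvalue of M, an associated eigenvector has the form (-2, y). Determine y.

We need (M - 1I)v = 0.
M - 1I = [[-4, 4], [-8, 8]].
Row 1: (-4)·-2 + (4)·y = 0
Row 2: (-8)·-2 + (8)·y = 0
Solving gives y = -2.
Check: M·(-2, -2) = (-2, -2) = 1·(-2, -2).

-2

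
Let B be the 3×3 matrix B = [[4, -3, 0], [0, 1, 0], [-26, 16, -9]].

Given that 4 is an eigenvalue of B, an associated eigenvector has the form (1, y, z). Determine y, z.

0, -2

We need (B - 4I)v = 0.
B - 4I = [[0, -3, 0], [0, -3, 0], [-26, 16, -13]].
Row 1: (0)·1 + (-3)·y + (0)·z = 0
Row 2: (0)·1 + (-3)·y + (0)·z = 0
Row 3: (-26)·1 + (16)·y + (-13)·z = 0
Solving gives y = 0, z = -2.
Check: B·(1, 0, -2) = (4, 0, -8) = 4·(1, 0, -2).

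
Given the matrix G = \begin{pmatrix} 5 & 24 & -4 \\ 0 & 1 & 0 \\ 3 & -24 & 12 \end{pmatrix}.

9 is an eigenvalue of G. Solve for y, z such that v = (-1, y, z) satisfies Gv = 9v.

We need (G - 9I)v = 0.
G - 9I = [[-4, 24, -4], [0, -8, 0], [3, -24, 3]].
Row 1: (-4)·-1 + (24)·y + (-4)·z = 0
Row 2: (0)·-1 + (-8)·y + (0)·z = 0
Row 3: (3)·-1 + (-24)·y + (3)·z = 0
Solving gives y = 0, z = 1.
Check: G·(-1, 0, 1) = (-9, 0, 9) = 9·(-1, 0, 1).

0, 1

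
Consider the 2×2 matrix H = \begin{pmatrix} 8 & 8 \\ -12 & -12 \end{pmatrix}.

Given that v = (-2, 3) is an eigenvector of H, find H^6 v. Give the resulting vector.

First find the eigenvalue: Hv = (8, -12) = -4·(-2, 3), so λ = -4.
Then H^6 v = λ^6·v = (-4)^6·(-2, 3) = 4096·(-2, 3) = (-8192, 12288).

(-8192, 12288)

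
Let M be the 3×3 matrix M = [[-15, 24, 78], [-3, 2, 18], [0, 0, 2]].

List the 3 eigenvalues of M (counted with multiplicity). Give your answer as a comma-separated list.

-7, -6, 2

Set up det(λI - M) = 0.
Cofactor expansion gives p(λ) = λ^3 + 11λ^2 + 16λ - 84.
Rational-root test: λ = 2 gives p(2) = 0.
Factor out (λ - 2): p(λ) = (λ - 2)·(λ^2 + 13λ + 42).
The quadratic factors as (λ + 7)·(λ + 6).
Eigenvalues: -7, -6, 2.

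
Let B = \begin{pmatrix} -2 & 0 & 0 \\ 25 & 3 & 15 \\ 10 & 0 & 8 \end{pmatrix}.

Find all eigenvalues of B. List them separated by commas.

Set up det(λI - B) = 0.
Expanding along the first row, p(λ) = λ^3 - 9λ^2 + 2λ + 48.
Try λ = -2: p(-2) = 0, so -2 is a root.
Dividing by (λ + 2) leaves λ^2 - 11λ + 24.
The quadratic factors as (λ - 3)·(λ - 8).
Eigenvalues: -2, 3, 8.

-2, 3, 8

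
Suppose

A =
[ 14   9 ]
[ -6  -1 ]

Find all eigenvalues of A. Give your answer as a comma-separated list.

det(A - sI) = (14 - s)(-1 - s) - (9)·(-6) = s^2 - 13s + 40.
This factors as (s - 5)·(s - 8) = 0.
Eigenvalues: 5, 8.

5, 8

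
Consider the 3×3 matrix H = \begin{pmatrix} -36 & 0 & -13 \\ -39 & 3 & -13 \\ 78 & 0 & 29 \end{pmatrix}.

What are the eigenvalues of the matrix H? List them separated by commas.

-10, 3, 3

Set up det(λI - H) = 0.
Expanding the 3×3 determinant: p(λ) = λ^3 + 4λ^2 - 51λ + 90.
Since p(3) = 0, λ = 3 is a root.
Factor out (λ - 3): p(λ) = (λ - 3)·(λ^2 + 7λ - 30).
The quadratic factors as (λ + 10)·(λ - 3).
Eigenvalues: -10, 3, 3.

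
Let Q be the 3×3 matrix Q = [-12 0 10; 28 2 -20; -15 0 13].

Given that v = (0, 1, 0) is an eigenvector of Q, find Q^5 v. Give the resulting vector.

First find the eigenvalue: Qv = (0, 2, 0) = 2·(0, 1, 0), so λ = 2.
Then Q^5 v = λ^5·v = 2^5·(0, 1, 0) = 32·(0, 1, 0) = (0, 32, 0).

(0, 32, 0)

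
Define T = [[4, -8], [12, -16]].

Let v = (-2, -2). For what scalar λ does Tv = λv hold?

-4

Compute Tv: T·(-2, -2) = (8, 8).
Since Tv = λv, compare component 1: 8 = λ·-2, so λ = -4.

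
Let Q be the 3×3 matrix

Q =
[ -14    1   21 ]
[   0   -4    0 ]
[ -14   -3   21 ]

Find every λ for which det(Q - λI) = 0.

The characteristic polynomial is p(r) = det(rI - Q).
Cofactor expansion gives p(r) = r^3 - 3r^2 - 28r.
Since p(0) = 0, r = 0 is a root.
Dividing by r leaves r^2 - 3r - 28.
The quadratic factors as (r + 4)·(r - 7).
Eigenvalues: -4, 0, 7.

-4, 0, 7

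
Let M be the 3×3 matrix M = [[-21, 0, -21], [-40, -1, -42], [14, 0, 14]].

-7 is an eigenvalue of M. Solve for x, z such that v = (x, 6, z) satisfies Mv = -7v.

3, -2

We need (M + 7I)v = 0.
M + 7I = [[-14, 0, -21], [-40, 6, -42], [14, 0, 21]].
Row 1: (-14)·x + (0)·6 + (-21)·z = 0
Row 2: (-40)·x + (6)·6 + (-42)·z = 0
Row 3: (14)·x + (0)·6 + (21)·z = 0
Solving gives x = 3, z = -2.
Check: M·(3, 6, -2) = (-21, -42, 14) = -7·(3, 6, -2).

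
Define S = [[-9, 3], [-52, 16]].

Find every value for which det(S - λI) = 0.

det(S - lambda·I) = (-9 - lambda)(16 - lambda) - (3)·(-52) = lambda^2 - 7·lambda + 12.
This factors as (lambda - 3)·(lambda - 4) = 0.
Eigenvalues: 3, 4.

3, 4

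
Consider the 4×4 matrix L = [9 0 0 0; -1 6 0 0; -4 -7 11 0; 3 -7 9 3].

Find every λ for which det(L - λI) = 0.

3, 6, 9, 11

L is lower triangular, so its eigenvalues are the diagonal entries.
Diagonal: 9, 6, 11, 3.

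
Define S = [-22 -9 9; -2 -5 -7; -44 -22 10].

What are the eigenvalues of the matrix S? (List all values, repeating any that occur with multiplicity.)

The characteristic polynomial is p(λ) = det(λI - S).
Cofactor expansion gives p(λ) = λ^3 + 17λ^2 + 64λ + 48.
Since p(-1) = 0, λ = -1 is a root.
Factor out (λ + 1): p(λ) = (λ + 1)·(λ^2 + 16λ + 48).
The quadratic factors as (λ + 12)·(λ + 4).
Eigenvalues: -12, -4, -1.

-12, -4, -1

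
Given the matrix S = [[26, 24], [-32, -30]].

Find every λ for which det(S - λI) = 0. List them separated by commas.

det(S - tI) = (26 - t)(-30 - t) - (24)·(-32) = t^2 + 4t - 12.
This factors as (t + 6)·(t - 2) = 0.
Eigenvalues: -6, 2.

-6, 2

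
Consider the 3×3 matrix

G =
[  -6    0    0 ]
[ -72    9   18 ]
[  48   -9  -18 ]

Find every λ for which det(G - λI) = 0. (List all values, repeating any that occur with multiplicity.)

-9, -6, 0

The characteristic polynomial is p(μ) = det(μI - G).
Expanding along the first row, p(μ) = μ^3 + 15μ^2 + 54μ.
Try μ = 0: p(0) = 0, so 0 is a root.
Dividing by μ leaves μ^2 + 15μ + 54.
The quadratic factors as (μ + 9)·(μ + 6).
Eigenvalues: -9, -6, 0.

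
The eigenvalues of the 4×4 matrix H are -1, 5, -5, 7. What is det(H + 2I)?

If H has eigenvalues -1, 5, -5, 7, then H + 2I has eigenvalues 1, 7, -3, 9.
det(H + 2I) = (1) · (7) · (-3) · (9) = -189.

-189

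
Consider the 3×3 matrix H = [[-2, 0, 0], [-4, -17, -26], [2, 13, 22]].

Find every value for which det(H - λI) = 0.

-4, -2, 9

Set up det(lambda·I - H) = 0.
Expanding the 3×3 determinant: p(lambda) = lambda^3 - 3·lambda^2 - 46·lambda - 72.
Since p(-2) = 0, lambda = -2 is a root.
Factor out (lambda + 2): p(lambda) = (lambda + 2)·(lambda^2 - 5·lambda - 36).
The quadratic factors as (lambda + 4)·(lambda - 9).
Eigenvalues: -4, -2, 9.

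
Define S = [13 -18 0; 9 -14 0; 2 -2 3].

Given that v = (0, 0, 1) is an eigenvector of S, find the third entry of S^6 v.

First find the eigenvalue: Sv = (0, 0, 3) = 3·(0, 0, 1), so λ = 3.
Then S^6 v = λ^6·v = 3^6·(0, 0, 1) = 729·(0, 0, 1) = (0, 0, 729).

729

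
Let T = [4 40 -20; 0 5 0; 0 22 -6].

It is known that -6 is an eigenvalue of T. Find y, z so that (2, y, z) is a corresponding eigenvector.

We need (T + 6I)v = 0.
T + 6I = [[10, 40, -20], [0, 11, 0], [0, 22, 0]].
Row 1: (10)·2 + (40)·y + (-20)·z = 0
Row 2: (0)·2 + (11)·y + (0)·z = 0
Row 3: (0)·2 + (22)·y + (0)·z = 0
Solving gives y = 0, z = 1.
Check: T·(2, 0, 1) = (-12, 0, -6) = -6·(2, 0, 1).

0, 1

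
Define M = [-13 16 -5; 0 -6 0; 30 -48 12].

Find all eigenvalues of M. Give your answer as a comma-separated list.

-6, -3, 2

The characteristic polynomial is p(t) = det(tI - M).
Cofactor expansion gives p(t) = t^3 + 7t^2 - 36.
Rational-root test: t = 2 gives p(2) = 0.
Dividing by (t - 2) leaves t^2 + 9t + 18.
The quadratic factors as (t + 6)·(t + 3).
Eigenvalues: -6, -3, 2.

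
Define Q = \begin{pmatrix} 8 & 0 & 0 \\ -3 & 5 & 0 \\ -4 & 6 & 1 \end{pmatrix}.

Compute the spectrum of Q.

1, 5, 8

Q is lower triangular, so its eigenvalues are the diagonal entries.
Diagonal: 8, 5, 1.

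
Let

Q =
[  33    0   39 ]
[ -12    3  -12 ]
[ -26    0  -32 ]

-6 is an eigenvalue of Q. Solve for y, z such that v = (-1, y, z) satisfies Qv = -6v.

We need (Q + 6I)v = 0.
Q + 6I = [[39, 0, 39], [-12, 9, -12], [-26, 0, -26]].
Row 1: (39)·-1 + (0)·y + (39)·z = 0
Row 2: (-12)·-1 + (9)·y + (-12)·z = 0
Row 3: (-26)·-1 + (0)·y + (-26)·z = 0
Solving gives y = 0, z = 1.
Check: Q·(-1, 0, 1) = (6, 0, -6) = -6·(-1, 0, 1).

0, 1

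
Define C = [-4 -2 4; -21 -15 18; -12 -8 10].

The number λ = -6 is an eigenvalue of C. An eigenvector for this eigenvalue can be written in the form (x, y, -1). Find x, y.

0, -2

We need (C + 6I)v = 0.
C + 6I = [[2, -2, 4], [-21, -9, 18], [-12, -8, 16]].
Row 1: (2)·x + (-2)·y + (4)·-1 = 0
Row 2: (-21)·x + (-9)·y + (18)·-1 = 0
Row 3: (-12)·x + (-8)·y + (16)·-1 = 0
Solving gives x = 0, y = -2.
Check: C·(0, -2, -1) = (0, 12, 6) = -6·(0, -2, -1).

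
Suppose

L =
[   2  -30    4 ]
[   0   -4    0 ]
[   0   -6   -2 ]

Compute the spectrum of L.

Compute the characteristic polynomial p(λ) = det(λI - L).
Cofactor expansion gives p(λ) = λ^3 + 4λ^2 - 4λ - 16.
Since p(-4) = 0, λ = -4 is a root.
Factor out (λ + 4): p(λ) = (λ + 4)·(λ^2 - 4).
The quadratic factors as (λ + 2)·(λ - 2).
Eigenvalues: -4, -2, 2.

-4, -2, 2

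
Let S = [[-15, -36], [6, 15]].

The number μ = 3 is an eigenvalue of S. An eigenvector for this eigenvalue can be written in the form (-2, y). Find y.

We need (S - 3I)v = 0.
S - 3I = [[-18, -36], [6, 12]].
Row 1: (-18)·-2 + (-36)·y = 0
Row 2: (6)·-2 + (12)·y = 0
Solving gives y = 1.
Check: S·(-2, 1) = (-6, 3) = 3·(-2, 1).

1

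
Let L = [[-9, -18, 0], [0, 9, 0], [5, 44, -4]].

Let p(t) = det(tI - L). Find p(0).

p(0) = det(0·I − L) = det(−L) = (−1)^3·det(L).
det(L) = 324, so p(0) = -324.

-324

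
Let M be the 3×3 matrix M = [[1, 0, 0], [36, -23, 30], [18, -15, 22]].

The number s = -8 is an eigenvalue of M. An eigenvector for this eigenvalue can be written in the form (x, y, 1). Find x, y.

We need (M + 8I)v = 0.
M + 8I = [[9, 0, 0], [36, -15, 30], [18, -15, 30]].
Row 1: (9)·x + (0)·y + (0)·1 = 0
Row 2: (36)·x + (-15)·y + (30)·1 = 0
Row 3: (18)·x + (-15)·y + (30)·1 = 0
Solving gives x = 0, y = 2.
Check: M·(0, 2, 1) = (0, -16, -8) = -8·(0, 2, 1).

0, 2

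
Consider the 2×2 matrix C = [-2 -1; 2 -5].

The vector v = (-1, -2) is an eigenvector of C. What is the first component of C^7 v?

16384

First find the eigenvalue: Cv = (4, 8) = -4·(-1, -2), so λ = -4.
Then C^7 v = λ^7·v = (-4)^7·(-1, -2) = -16384·(-1, -2) = (16384, 32768).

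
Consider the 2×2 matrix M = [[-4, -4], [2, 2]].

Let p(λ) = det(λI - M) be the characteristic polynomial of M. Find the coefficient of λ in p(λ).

2

The coefficient of λ of det(λI - M) is −trace(M).
trace(M) = (-4) + (2) = -2, so the coefficient is 2.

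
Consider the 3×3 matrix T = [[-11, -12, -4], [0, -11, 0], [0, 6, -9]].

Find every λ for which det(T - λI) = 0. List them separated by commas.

Compute the characteristic polynomial p(lambda) = det(lambda·I - T).
Cofactor expansion gives p(lambda) = lambda^3 + 31·lambda^2 + 319·lambda + 1089.
Try lambda = -9: p(-9) = 0, so -9 is a root.
Factor out (lambda + 9): p(lambda) = (lambda + 9)·(lambda^2 + 22·lambda + 121).
The quadratic factor is (lambda + 11)^2.
Eigenvalues: -11, -11, -9.

-11, -11, -9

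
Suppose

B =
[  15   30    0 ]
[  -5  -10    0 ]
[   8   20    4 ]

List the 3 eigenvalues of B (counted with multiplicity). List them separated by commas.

The characteristic polynomial is p(s) = det(sI - B).
Cofactor expansion gives p(s) = s^3 - 9s^2 + 20s.
Since p(4) = 0, s = 4 is a root.
Dividing by (s - 4) leaves s^2 - 5s.
The quadratic factors as s·(s - 5).
Eigenvalues: 0, 4, 5.

0, 4, 5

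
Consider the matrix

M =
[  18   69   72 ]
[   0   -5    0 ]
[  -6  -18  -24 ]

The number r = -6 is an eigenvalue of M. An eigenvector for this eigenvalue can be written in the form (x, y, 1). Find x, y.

We need (M + 6I)v = 0.
M + 6I = [[24, 69, 72], [0, 1, 0], [-6, -18, -18]].
Row 1: (24)·x + (69)·y + (72)·1 = 0
Row 2: (0)·x + (1)·y + (0)·1 = 0
Row 3: (-6)·x + (-18)·y + (-18)·1 = 0
Solving gives x = -3, y = 0.
Check: M·(-3, 0, 1) = (18, 0, -6) = -6·(-3, 0, 1).

-3, 0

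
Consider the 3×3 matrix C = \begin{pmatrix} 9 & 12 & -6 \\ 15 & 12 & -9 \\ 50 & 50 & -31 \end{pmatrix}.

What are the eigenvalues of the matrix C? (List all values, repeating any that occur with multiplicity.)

-6, -3, -1

The characteristic polynomial is p(μ) = det(μI - C).
Expanding along the first row, p(μ) = μ^3 + 10μ^2 + 27μ + 18.
Try μ = -1: p(-1) = 0, so -1 is a root.
Dividing by (μ + 1) leaves μ^2 + 9μ + 18.
The quadratic factors as (μ + 6)·(μ + 3).
Eigenvalues: -6, -3, -1.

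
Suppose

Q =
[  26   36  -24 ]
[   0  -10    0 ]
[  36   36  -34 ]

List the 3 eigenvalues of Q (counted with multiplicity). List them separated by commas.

-10, -10, 2

Compute the characteristic polynomial p(lambda) = det(lambda·I - Q).
Expanding along the first row, p(lambda) = lambda^3 + 18·lambda^2 + 60·lambda - 200.
Rational-root test: lambda = 2 gives p(2) = 0.
Factor out (lambda - 2): p(lambda) = (lambda - 2)·(lambda^2 + 20·lambda + 100).
The quadratic factor is (lambda + 10)^2.
Eigenvalues: -10, -10, 2.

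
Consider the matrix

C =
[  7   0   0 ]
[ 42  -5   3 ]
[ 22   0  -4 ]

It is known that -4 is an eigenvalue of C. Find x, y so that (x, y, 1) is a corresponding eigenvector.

We need (C + 4I)v = 0.
C + 4I = [[11, 0, 0], [42, -1, 3], [22, 0, 0]].
Row 1: (11)·x + (0)·y + (0)·1 = 0
Row 2: (42)·x + (-1)·y + (3)·1 = 0
Row 3: (22)·x + (0)·y + (0)·1 = 0
Solving gives x = 0, y = 3.
Check: C·(0, 3, 1) = (0, -12, -4) = -4·(0, 3, 1).

0, 3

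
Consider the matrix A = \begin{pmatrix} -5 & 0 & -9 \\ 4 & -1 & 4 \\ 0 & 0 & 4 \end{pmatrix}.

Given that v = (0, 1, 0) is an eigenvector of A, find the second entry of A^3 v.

-1

First find the eigenvalue: Av = (0, -1, 0) = -1·(0, 1, 0), so λ = -1.
Then A^3 v = λ^3·v = (-1)^3·(0, 1, 0) = -1·(0, 1, 0) = (0, -1, 0).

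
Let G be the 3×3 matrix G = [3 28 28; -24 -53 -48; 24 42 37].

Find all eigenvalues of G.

-11, -5, 3

Compute the characteristic polynomial p(s) = det(sI - G).
Cofactor expansion gives p(s) = s^3 + 13s^2 + 7s - 165.
Rational-root test: s = -11 gives p(-11) = 0.
Dividing by (s + 11) leaves s^2 + 2s - 15.
The quadratic factors as (s + 5)·(s - 3).
Eigenvalues: -11, -5, 3.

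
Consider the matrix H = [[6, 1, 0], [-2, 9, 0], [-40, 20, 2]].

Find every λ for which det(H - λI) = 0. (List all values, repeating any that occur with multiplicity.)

Set up det(λI - H) = 0.
Expanding along the first row, p(λ) = λ^3 - 17λ^2 + 86λ - 112.
Since p(2) = 0, λ = 2 is a root.
Dividing by (λ - 2) leaves λ^2 - 15λ + 56.
The quadratic factors as (λ - 7)·(λ - 8).
Eigenvalues: 2, 7, 8.

2, 7, 8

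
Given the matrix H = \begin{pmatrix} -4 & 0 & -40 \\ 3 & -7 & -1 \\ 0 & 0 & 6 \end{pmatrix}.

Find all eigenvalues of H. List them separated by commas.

-7, -4, 6

Set up det(tI - H) = 0.
Expanding along the first row, p(t) = t^3 + 5t^2 - 38t - 168.
Rational-root test: t = 6 gives p(6) = 0.
Dividing by (t - 6) leaves t^2 + 11t + 28.
The quadratic factors as (t + 7)·(t + 4).
Eigenvalues: -7, -4, 6.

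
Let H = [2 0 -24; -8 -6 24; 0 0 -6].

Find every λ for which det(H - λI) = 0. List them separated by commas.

Compute the characteristic polynomial p(λ) = det(λI - H).
Cofactor expansion gives p(λ) = λ^3 + 10λ^2 + 12λ - 72.
Try λ = 2: p(2) = 0, so 2 is a root.
Dividing by (λ - 2) leaves λ^2 + 12λ + 36.
The quadratic factor is (λ + 6)^2.
Eigenvalues: -6, -6, 2.

-6, -6, 2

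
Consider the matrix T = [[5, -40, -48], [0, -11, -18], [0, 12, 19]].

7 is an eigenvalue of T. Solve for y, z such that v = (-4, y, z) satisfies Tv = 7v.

-1, 1

We need (T - 7I)v = 0.
T - 7I = [[-2, -40, -48], [0, -18, -18], [0, 12, 12]].
Row 1: (-2)·-4 + (-40)·y + (-48)·z = 0
Row 2: (0)·-4 + (-18)·y + (-18)·z = 0
Row 3: (0)·-4 + (12)·y + (12)·z = 0
Solving gives y = -1, z = 1.
Check: T·(-4, -1, 1) = (-28, -7, 7) = 7·(-4, -1, 1).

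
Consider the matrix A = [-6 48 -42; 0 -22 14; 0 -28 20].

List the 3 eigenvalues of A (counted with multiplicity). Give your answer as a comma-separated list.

Set up det(sI - A) = 0.
Cofactor expansion gives p(s) = s^3 + 8s^2 - 36s - 288.
Rational-root test: s = -6 gives p(-6) = 0.
Factor out (s + 6): p(s) = (s + 6)·(s^2 + 2s - 48).
The quadratic factors as (s + 8)·(s - 6).
Eigenvalues: -8, -6, 6.

-8, -6, 6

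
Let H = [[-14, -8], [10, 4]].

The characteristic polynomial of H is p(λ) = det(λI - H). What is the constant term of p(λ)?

p(λ) = λ^2 + 10λ + 24.
The constant term is 24.

24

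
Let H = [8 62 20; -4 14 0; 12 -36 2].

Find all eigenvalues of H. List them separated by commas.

Set up det(lambda·I - H) = 0.
Expanding along the first row, p(lambda) = lambda^3 - 24·lambda^2 + 164·lambda - 240.
Rational-root test: lambda = 2 gives p(2) = 0.
Dividing by (lambda - 2) leaves lambda^2 - 22·lambda + 120.
The quadratic factors as (lambda - 10)·(lambda - 12).
Eigenvalues: 2, 10, 12.

2, 10, 12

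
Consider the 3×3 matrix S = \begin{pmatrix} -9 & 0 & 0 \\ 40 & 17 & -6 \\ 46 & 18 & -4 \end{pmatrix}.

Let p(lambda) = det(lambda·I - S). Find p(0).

360

p(0) = det(0·I − S) = det(−S) = (−1)^3·det(S).
det(S) = -360, so p(0) = 360.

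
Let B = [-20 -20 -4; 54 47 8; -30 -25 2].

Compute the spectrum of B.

The characteristic polynomial is p(t) = det(tI - B).
Cofactor expansion gives p(t) = t^3 - 29t^2 + 274t - 840.
Rational-root test: t = 10 gives p(10) = 0.
Dividing by (t - 10) leaves t^2 - 19t + 84.
The quadratic factors as (t - 7)·(t - 12).
Eigenvalues: 7, 10, 12.

7, 10, 12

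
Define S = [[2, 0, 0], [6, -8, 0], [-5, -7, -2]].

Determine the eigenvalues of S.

S is lower triangular, so its eigenvalues are the diagonal entries.
Diagonal: 2, -8, -2.

-8, -2, 2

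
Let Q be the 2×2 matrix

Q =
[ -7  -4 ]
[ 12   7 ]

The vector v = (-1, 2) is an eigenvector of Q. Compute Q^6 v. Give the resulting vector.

First find the eigenvalue: Qv = (-1, 2) = 1·(-1, 2), so λ = 1.
Then Q^6 v = λ^6·v = 1^6·(-1, 2) = 1·(-1, 2) = (-1, 2).

(-1, 2)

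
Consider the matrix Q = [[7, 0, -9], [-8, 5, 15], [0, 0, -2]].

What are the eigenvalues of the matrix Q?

-2, 5, 7

Set up det(sI - Q) = 0.
Cofactor expansion gives p(s) = s^3 - 10s^2 + 11s + 70.
Rational-root test: s = -2 gives p(-2) = 0.
Dividing by (s + 2) leaves s^2 - 12s + 35.
The quadratic factors as (s - 5)·(s - 7).
Eigenvalues: -2, 5, 7.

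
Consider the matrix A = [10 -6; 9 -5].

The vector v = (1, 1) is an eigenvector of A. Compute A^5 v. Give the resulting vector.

(1024, 1024)

First find the eigenvalue: Av = (4, 4) = 4·(1, 1), so λ = 4.
Then A^5 v = λ^5·v = 4^5·(1, 1) = 1024·(1, 1) = (1024, 1024).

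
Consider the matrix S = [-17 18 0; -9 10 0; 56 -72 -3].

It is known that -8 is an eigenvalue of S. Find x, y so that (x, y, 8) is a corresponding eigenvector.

We need (S + 8I)v = 0.
S + 8I = [[-9, 18, 0], [-9, 18, 0], [56, -72, 5]].
Row 1: (-9)·x + (18)·y + (0)·8 = 0
Row 2: (-9)·x + (18)·y + (0)·8 = 0
Row 3: (56)·x + (-72)·y + (5)·8 = 0
Solving gives x = -2, y = -1.
Check: S·(-2, -1, 8) = (16, 8, -64) = -8·(-2, -1, 8).

-2, -1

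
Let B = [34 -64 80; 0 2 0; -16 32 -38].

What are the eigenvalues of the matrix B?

Set up det(lambda·I - B) = 0.
Cofactor expansion gives p(lambda) = lambda^3 + 2·lambda^2 - 20·lambda + 24.
Rational-root test: lambda = -6 gives p(-6) = 0.
Dividing by (lambda + 6) leaves lambda^2 - 4·lambda + 4.
The quadratic factor is (lambda - 2)^2.
Eigenvalues: -6, 2, 2.

-6, 2, 2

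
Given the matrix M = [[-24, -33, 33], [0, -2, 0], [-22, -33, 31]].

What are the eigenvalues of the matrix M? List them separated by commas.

-2, -2, 9

Compute the characteristic polynomial p(t) = det(tI - M).
Expanding the 3×3 determinant: p(t) = t^3 - 5t^2 - 32t - 36.
Try t = -2: p(-2) = 0, so -2 is a root.
Dividing by (t + 2) leaves t^2 - 7t - 18.
The quadratic factors as (t + 2)·(t - 9).
Eigenvalues: -2, -2, 9.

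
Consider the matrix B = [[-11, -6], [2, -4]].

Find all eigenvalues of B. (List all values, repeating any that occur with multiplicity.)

-8, -7

det(B - λI) = (-11 - λ)(-4 - λ) - (-6)·(2) = λ^2 + 15λ + 56.
This factors as (λ + 8)·(λ + 7) = 0.
Eigenvalues: -8, -7.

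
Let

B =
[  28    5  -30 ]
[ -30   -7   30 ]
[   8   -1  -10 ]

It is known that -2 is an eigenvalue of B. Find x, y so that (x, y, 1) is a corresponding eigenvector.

We need (B + 2I)v = 0.
B + 2I = [[30, 5, -30], [-30, -5, 30], [8, -1, -8]].
Row 1: (30)·x + (5)·y + (-30)·1 = 0
Row 2: (-30)·x + (-5)·y + (30)·1 = 0
Row 3: (8)·x + (-1)·y + (-8)·1 = 0
Solving gives x = 1, y = 0.
Check: B·(1, 0, 1) = (-2, 0, -2) = -2·(1, 0, 1).

1, 0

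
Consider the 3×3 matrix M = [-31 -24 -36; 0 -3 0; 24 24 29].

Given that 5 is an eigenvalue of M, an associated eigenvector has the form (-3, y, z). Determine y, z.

0, 3

We need (M - 5I)v = 0.
M - 5I = [[-36, -24, -36], [0, -8, 0], [24, 24, 24]].
Row 1: (-36)·-3 + (-24)·y + (-36)·z = 0
Row 2: (0)·-3 + (-8)·y + (0)·z = 0
Row 3: (24)·-3 + (24)·y + (24)·z = 0
Solving gives y = 0, z = 3.
Check: M·(-3, 0, 3) = (-15, 0, 15) = 5·(-3, 0, 3).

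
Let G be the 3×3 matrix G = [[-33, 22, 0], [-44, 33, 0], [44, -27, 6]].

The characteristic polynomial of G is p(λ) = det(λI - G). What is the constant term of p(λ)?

726

p(λ) = λ^3 - 6λ^2 - 121λ + 726.
The constant term is 726.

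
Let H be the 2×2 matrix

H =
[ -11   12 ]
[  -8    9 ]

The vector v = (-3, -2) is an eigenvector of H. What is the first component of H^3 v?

81

First find the eigenvalue: Hv = (9, 6) = -3·(-3, -2), so λ = -3.
Then H^3 v = λ^3·v = (-3)^3·(-3, -2) = -27·(-3, -2) = (81, 54).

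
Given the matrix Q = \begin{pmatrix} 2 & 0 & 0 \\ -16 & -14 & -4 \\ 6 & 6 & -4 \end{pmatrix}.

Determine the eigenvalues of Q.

Compute the characteristic polynomial p(λ) = det(λI - Q).
Expanding along the first row, p(λ) = λ^3 + 16λ^2 + 44λ - 160.
Rational-root test: λ = 2 gives p(2) = 0.
Dividing by (λ - 2) leaves λ^2 + 18λ + 80.
The quadratic factors as (λ + 10)·(λ + 8).
Eigenvalues: -10, -8, 2.

-10, -8, 2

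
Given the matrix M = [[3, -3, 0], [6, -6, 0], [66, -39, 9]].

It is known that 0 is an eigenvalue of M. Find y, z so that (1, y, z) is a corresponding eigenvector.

1, -3

We need (M)v = 0.
M = [[3, -3, 0], [6, -6, 0], [66, -39, 9]].
Row 1: (3)·1 + (-3)·y + (0)·z = 0
Row 2: (6)·1 + (-6)·y + (0)·z = 0
Row 3: (66)·1 + (-39)·y + (9)·z = 0
Solving gives y = 1, z = -3.
Check: M·(1, 1, -3) = (0, 0, 0) = 0·(1, 1, -3).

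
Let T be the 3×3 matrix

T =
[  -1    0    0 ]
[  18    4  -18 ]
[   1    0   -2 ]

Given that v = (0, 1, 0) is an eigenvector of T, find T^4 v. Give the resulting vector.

First find the eigenvalue: Tv = (0, 4, 0) = 4·(0, 1, 0), so λ = 4.
Then T^4 v = λ^4·v = 4^4·(0, 1, 0) = 256·(0, 1, 0) = (0, 256, 0).

(0, 256, 0)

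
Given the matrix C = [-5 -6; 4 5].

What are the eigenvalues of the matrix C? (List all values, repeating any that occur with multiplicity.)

-1, 1

det(C - rI) = (-5 - r)(5 - r) - (-6)·(4) = r^2 - 1.
This factors as (r + 1)·(r - 1) = 0.
Eigenvalues: -1, 1.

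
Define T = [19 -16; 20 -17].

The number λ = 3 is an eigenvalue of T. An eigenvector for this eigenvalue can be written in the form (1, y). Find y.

1

We need (T - 3I)v = 0.
T - 3I = [[16, -16], [20, -20]].
Row 1: (16)·1 + (-16)·y = 0
Row 2: (20)·1 + (-20)·y = 0
Solving gives y = 1.
Check: T·(1, 1) = (3, 3) = 3·(1, 1).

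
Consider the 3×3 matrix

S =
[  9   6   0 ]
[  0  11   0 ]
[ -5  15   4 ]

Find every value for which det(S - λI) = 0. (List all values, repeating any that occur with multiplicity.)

4, 9, 11

The characteristic polynomial is p(lambda) = det(lambda·I - S).
Expanding the 3×3 determinant: p(lambda) = lambda^3 - 24·lambda^2 + 179·lambda - 396.
Try lambda = 4: p(4) = 0, so 4 is a root.
Factor out (lambda - 4): p(lambda) = (lambda - 4)·(lambda^2 - 20·lambda + 99).
The quadratic factors as (lambda - 9)·(lambda - 11).
Eigenvalues: 4, 9, 11.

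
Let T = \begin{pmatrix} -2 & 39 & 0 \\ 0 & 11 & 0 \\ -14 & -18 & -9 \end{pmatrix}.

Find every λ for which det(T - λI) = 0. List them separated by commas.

-9, -2, 11

Set up det(λI - T) = 0.
Cofactor expansion gives p(λ) = λ^3 - 103λ - 198.
Rational-root test: λ = -2 gives p(-2) = 0.
Dividing by (λ + 2) leaves λ^2 - 2λ - 99.
The quadratic factors as (λ + 9)·(λ - 11).
Eigenvalues: -9, -2, 11.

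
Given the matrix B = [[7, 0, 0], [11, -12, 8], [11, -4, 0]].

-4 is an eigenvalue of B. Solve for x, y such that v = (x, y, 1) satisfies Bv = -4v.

0, 1

We need (B + 4I)v = 0.
B + 4I = [[11, 0, 0], [11, -8, 8], [11, -4, 4]].
Row 1: (11)·x + (0)·y + (0)·1 = 0
Row 2: (11)·x + (-8)·y + (8)·1 = 0
Row 3: (11)·x + (-4)·y + (4)·1 = 0
Solving gives x = 0, y = 1.
Check: B·(0, 1, 1) = (0, -4, -4) = -4·(0, 1, 1).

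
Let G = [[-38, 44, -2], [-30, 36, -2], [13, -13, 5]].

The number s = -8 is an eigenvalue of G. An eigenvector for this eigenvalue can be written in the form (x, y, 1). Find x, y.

We need (G + 8I)v = 0.
G + 8I = [[-30, 44, -2], [-30, 44, -2], [13, -13, 13]].
Row 1: (-30)·x + (44)·y + (-2)·1 = 0
Row 2: (-30)·x + (44)·y + (-2)·1 = 0
Row 3: (13)·x + (-13)·y + (13)·1 = 0
Solving gives x = -3, y = -2.
Check: G·(-3, -2, 1) = (24, 16, -8) = -8·(-3, -2, 1).

-3, -2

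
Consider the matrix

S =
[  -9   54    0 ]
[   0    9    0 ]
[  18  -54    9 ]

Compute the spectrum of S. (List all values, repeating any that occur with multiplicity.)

-9, 9, 9

The characteristic polynomial is p(r) = det(rI - S).
Expanding the 3×3 determinant: p(r) = r^3 - 9r^2 - 81r + 729.
Since p(-9) = 0, r = -9 is a root.
Dividing by (r + 9) leaves r^2 - 18r + 81.
The quadratic factor is (r - 9)^2.
Eigenvalues: -9, 9, 9.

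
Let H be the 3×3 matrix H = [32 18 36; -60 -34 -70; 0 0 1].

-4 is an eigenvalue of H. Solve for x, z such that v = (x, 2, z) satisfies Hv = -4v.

We need (H + 4I)v = 0.
H + 4I = [[36, 18, 36], [-60, -30, -70], [0, 0, 5]].
Row 1: (36)·x + (18)·2 + (36)·z = 0
Row 2: (-60)·x + (-30)·2 + (-70)·z = 0
Row 3: (0)·x + (0)·2 + (5)·z = 0
Solving gives x = -1, z = 0.
Check: H·(-1, 2, 0) = (4, -8, 0) = -4·(-1, 2, 0).

-1, 0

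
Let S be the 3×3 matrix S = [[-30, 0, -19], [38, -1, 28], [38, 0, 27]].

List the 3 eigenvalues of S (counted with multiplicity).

The characteristic polynomial is p(s) = det(sI - S).
Expanding the 3×3 determinant: p(s) = s^3 + 4s^2 - 85s - 88.
Since p(8) = 0, s = 8 is a root.
Factor out (s - 8): p(s) = (s - 8)·(s^2 + 12s + 11).
The quadratic factors as (s + 11)·(s + 1).
Eigenvalues: -11, -1, 8.

-11, -1, 8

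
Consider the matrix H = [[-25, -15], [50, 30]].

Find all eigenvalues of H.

det(H - tI) = (-25 - t)(30 - t) - (-15)·(50) = t^2 - 5t.
This factors as t·(t - 5) = 0.
Eigenvalues: 0, 5.

0, 5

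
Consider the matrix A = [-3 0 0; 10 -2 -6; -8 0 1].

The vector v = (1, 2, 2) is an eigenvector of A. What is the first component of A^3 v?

-27

First find the eigenvalue: Av = (-3, -6, -6) = -3·(1, 2, 2), so λ = -3.
Then A^3 v = λ^3·v = (-3)^3·(1, 2, 2) = -27·(1, 2, 2) = (-27, -54, -54).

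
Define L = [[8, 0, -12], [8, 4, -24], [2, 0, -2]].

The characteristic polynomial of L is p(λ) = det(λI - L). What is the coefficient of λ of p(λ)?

32

p(λ) = λ^3 - 10λ^2 + 32λ - 32.
The coefficient of λ is 32.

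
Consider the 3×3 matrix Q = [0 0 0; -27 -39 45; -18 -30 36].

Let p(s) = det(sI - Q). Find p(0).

0

p(0) = det(0·I − Q) = det(−Q) = (−1)^3·det(Q).
det(Q) = 0, so p(0) = 0.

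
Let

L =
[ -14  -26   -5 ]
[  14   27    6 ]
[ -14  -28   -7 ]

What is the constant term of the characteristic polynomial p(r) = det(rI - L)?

p(0) = det(0·I − L) = det(−L) = (−1)^3·det(L).
det(L) = 0, so p(0) = 0.

0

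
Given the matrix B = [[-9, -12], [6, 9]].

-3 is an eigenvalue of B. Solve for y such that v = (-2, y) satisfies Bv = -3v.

We need (B + 3I)v = 0.
B + 3I = [[-6, -12], [6, 12]].
Row 1: (-6)·-2 + (-12)·y = 0
Row 2: (6)·-2 + (12)·y = 0
Solving gives y = 1.
Check: B·(-2, 1) = (6, -3) = -3·(-2, 1).

1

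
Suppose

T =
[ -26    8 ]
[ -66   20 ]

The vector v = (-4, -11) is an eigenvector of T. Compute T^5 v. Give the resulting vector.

First find the eigenvalue: Tv = (16, 44) = -4·(-4, -11), so λ = -4.
Then T^5 v = λ^5·v = (-4)^5·(-4, -11) = -1024·(-4, -11) = (4096, 11264).

(4096, 11264)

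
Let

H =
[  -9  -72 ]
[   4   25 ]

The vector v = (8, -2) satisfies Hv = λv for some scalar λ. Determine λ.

9

Compute Hv: H·(8, -2) = (72, -18).
Since Hv = λv, compare component 1: 72 = λ·8, so λ = 9.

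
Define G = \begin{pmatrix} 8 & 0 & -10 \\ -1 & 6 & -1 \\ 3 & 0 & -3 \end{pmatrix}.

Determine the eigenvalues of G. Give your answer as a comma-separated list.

The characteristic polynomial is p(μ) = det(μI - G).
Expanding along the first row, p(μ) = μ^3 - 11μ^2 + 36μ - 36.
Rational-root test: μ = 2 gives p(2) = 0.
Factor out (μ - 2): p(μ) = (μ - 2)·(μ^2 - 9μ + 18).
The quadratic factors as (μ - 3)·(μ - 6).
Eigenvalues: 2, 3, 6.

2, 3, 6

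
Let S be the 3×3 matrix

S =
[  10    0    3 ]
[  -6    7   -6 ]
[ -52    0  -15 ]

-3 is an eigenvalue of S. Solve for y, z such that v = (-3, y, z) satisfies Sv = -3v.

We need (S + 3I)v = 0.
S + 3I = [[13, 0, 3], [-6, 10, -6], [-52, 0, -12]].
Row 1: (13)·-3 + (0)·y + (3)·z = 0
Row 2: (-6)·-3 + (10)·y + (-6)·z = 0
Row 3: (-52)·-3 + (0)·y + (-12)·z = 0
Solving gives y = 6, z = 13.
Check: S·(-3, 6, 13) = (9, -18, -39) = -3·(-3, 6, 13).

6, 13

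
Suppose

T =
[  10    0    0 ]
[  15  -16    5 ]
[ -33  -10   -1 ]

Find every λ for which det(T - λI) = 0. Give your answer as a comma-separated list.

The characteristic polynomial is p(lambda) = det(lambda·I - T).
Cofactor expansion gives p(lambda) = lambda^3 + 7·lambda^2 - 104·lambda - 660.
Since p(-6) = 0, lambda = -6 is a root.
Factor out (lambda + 6): p(lambda) = (lambda + 6)·(lambda^2 + lambda - 110).
The quadratic factors as (lambda + 11)·(lambda - 10).
Eigenvalues: -11, -6, 10.

-11, -6, 10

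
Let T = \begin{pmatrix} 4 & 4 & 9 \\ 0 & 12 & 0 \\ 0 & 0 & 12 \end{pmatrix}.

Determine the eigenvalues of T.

T is upper triangular, so its eigenvalues are the diagonal entries.
Diagonal: 4, 12, 12.

4, 12, 12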